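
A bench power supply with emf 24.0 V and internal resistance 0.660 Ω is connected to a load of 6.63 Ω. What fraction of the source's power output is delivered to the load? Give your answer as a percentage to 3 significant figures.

90.9 %

η = P_load/(P_load+P_int) = I²R/(I²R+I²r) = R/(R+r) — the I² cancels for series elements.
η = R / (R + r) = 6.63 / (6.63 + 0.660) = 0.9095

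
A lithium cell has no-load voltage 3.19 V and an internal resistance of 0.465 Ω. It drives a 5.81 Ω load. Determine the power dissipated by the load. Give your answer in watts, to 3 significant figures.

1.50 W

Find the circuit current first, then P = I²R for the load (series elements share I).
I = ε / (r + R) = 3.19 / (0.465 + 5.81) = 0.5084 A
P_load = I² R = (0.5084)² × 5.81 = 1.502 W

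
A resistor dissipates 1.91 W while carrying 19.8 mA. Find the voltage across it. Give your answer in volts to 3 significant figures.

96.5 V

Inverting the appropriate power form: V = P / I.
V = 1.91 / 0.01980 = 96.46 V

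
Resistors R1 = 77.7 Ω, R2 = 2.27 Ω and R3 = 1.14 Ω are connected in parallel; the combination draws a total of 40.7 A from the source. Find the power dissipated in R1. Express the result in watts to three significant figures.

12.0 W

Parallel branches share V, not I — compute V via R_eq, then use V²/R for the target branch.
1/R_eq = 1/77.7 + 1/2.27 + 1/1.14 ⇒ R_eq = 0.7515 Ω
V = I_total × R_eq = 40.70 × 0.7515 = 30.59 V
P_R1 = V² / R1 = (30.59)² / 77.7 = 12.04 W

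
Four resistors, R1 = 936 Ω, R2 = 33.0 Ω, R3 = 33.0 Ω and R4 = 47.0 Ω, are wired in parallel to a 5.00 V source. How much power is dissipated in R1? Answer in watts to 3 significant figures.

R1 sits directly across the source, so P = V²/R with V = 5.00 V.
P_R1 = V² / R1 = (5.00)² / 936 Ω = 0.02671 W

0.0267 W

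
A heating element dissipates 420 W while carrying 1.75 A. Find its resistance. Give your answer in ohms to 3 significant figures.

137 Ω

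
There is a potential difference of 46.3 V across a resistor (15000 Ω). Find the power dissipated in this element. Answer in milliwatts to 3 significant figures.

We know the drop across the element and its resistance — P = V²/R, one step.
P = (46.3 V)² / 15000 Ω = 0.1429 W

143 mW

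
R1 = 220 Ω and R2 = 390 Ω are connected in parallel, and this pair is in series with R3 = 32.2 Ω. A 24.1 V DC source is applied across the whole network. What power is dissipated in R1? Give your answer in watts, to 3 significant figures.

1.75 W

Combine R1 and R2 into their parallel equivalent first, reducing the network to two series resistors.
R_p = (220×390)/(220+390) = 140.7 Ω
R_total = R_p + 32.2 = 140.7 + 32.2 = 172.9 Ω
I = V / R_total = 24.1 / 172.9 = 0.1394 A
Voltage across the parallel pair: V_p = I × R_p = 0.1394 × 140.7 = 19.61 V
Use P = V²/R for R1 with V = V_p.
P_R1 = (19.61)² / 220 = 1.748 W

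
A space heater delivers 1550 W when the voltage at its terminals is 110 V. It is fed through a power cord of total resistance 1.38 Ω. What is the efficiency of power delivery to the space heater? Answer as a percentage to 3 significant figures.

85.0 %

I = P / V = 1550 / 110 = 14.09 A through the power cord.
P_line = I² R_line = (14.09)² × 1.38 = 274.0 W
P_source = P_load + P_line = 1550 + 274.0 = 1824 W
η = P_load / P_source = 1550 / 1824 = 0.8498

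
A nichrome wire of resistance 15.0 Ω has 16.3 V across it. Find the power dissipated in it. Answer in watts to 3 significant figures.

17.7 W

We know the drop across the element and its resistance — P = V²/R, one step.
P = (16.3 V)² / 15.0 Ω = 17.71 W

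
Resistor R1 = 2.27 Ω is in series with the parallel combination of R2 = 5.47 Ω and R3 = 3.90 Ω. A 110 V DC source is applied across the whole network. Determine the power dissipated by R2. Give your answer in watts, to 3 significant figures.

Reduce the parallel pair to R_p first; the network is then a simple series string.
R_p = (5.47×3.90)/(5.47+3.90) = 2.277 Ω
R_total = 2.27 + 2.277 = 4.547 Ω
I = V / R_total = 110 / 4.547 = 24.19 A
Voltage across the parallel pair: V_p = I × R_p = 24.19 × 2.277 = 55.08 V
R2 is across V_p, so use P = V²/R for that branch.
P_R2 = (55.08)² / 5.47 = 554.7 W

555 W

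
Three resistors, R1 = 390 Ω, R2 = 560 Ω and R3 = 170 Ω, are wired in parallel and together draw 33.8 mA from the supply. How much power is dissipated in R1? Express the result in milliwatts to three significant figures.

Parallel branches share V, not I — compute V via R_eq, then use V²/R for the target branch.
1/R_eq = 1/390 + 1/560 + 1/170 ⇒ R_eq = 97.73 Ω
V = I_total × R_eq = 0.03380 × 97.73 = 3.303 V
P_R1 = V² / R1 = (3.303)² / 390 = 0.02798 W

28.0 mW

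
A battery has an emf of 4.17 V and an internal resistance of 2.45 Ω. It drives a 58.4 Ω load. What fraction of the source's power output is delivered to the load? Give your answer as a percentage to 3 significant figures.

Efficiency is P_load / P_total. With a series r and R sharing the same I, P = I²R for each, so η = R/(R+r).
η = R / (R + r) = 58.4 / (58.4 + 2.45) = 0.9597

96.0 %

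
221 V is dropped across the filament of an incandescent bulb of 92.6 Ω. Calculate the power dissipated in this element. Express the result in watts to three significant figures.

V and R are stated; P = V²/R avoids computing the current.
P = (221 V)² / 92.6 Ω = 527.4 W

527 W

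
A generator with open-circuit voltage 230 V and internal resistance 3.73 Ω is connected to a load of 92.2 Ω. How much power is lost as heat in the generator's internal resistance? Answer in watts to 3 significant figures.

21.4 W

Internal loss is I²r, with I set by the total series resistance r+R.
I = ε / (r + R) = 230 / (3.73 + 92.2) = 2.398 A
P_int = I² r = (2.398)² × 3.73 = 21.44 W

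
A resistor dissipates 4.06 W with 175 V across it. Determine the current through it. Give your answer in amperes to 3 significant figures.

0.0232 A

Rearranging the power relation for the two known quantities gives I = P / V.
I = 4.06 / 175 = 0.02320 A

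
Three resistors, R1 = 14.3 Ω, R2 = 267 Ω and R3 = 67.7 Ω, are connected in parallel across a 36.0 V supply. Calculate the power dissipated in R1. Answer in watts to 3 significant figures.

90.6 W

Parallel branches share the same voltage; P = V²/R gives the branch power in one step.
P_R1 = V² / R1 = (36.0)² / 14.3 Ω = 90.63 W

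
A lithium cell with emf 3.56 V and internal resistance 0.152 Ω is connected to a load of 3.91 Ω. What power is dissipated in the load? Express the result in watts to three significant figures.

3.00 W

Find the circuit current first, then P = I²R for the load (series elements share I).
I = ε / (r + R) = 3.56 / (0.152 + 3.91) = 0.8764 A
P_load = I² R = (0.8764)² × 3.91 = 3.003 W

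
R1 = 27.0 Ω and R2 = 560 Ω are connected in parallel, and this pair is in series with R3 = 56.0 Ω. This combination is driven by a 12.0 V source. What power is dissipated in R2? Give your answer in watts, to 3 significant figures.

First find R_p for the parallel pair, then treat R_p + R3 as a series loop.
R_p = (27.0×560)/(27.0+560) = 25.76 Ω
R_total = R_p + 56.0 = 25.76 + 56.0 = 81.76 Ω
I = V / R_total = 12.0 / 81.76 = 0.1468 A
Voltage across the parallel pair: V_p = I × R_p = 0.1468 × 25.76 = 3.781 V
R2 has V_p across it, so P = V_p²/R2.
P_R2 = (3.781)² / 560 = 0.02552 W

0.0255 W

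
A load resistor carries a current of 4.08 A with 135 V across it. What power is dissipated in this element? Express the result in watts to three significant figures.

551 W

V and I are known directly — P = V I, no intermediate step needed.
P = 135 V × 4.080 A = 550.8 W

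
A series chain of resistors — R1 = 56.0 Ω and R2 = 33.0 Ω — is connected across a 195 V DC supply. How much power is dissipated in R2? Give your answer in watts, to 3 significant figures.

158 W

In a series string the same current flows through every resistor — find that current, then P = I²R for the one we want.
R_total = 56.0 + 33.0 = 89.00 Ω
I = V / R_total = 195 / 89.00 = 2.191 A
P_R2 = I² × R2 = (2.191)² × 33.0 = 158.4 W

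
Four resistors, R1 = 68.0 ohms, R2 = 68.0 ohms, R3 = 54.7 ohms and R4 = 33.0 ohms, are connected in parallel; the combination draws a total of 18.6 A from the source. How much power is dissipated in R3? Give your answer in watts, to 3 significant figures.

Parallel branches share V, not I — compute V via R_eq, then use V²/R for the target branch.
1/R_eq = 1/68.0 + 1/68.0 + 1/54.7 + 1/33.0 ⇒ R_eq = 12.82 Ω
V = I_total × R_eq = 18.60 × 12.82 = 238.5 V
P_R3 = V² / R3 = (238.5)² / 54.7 = 1040 W

1040 W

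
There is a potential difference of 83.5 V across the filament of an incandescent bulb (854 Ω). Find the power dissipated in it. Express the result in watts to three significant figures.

Voltage and resistance are given, so P = V²/R is the one-step route.
P = (83.5 V)² / 854 Ω = 8.164 W

8.16 W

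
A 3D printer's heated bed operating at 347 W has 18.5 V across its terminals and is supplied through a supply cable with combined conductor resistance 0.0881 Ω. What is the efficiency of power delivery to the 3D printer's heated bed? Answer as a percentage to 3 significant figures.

I = P / V = 347 / 18.5 = 18.76 A through the supply cable.
P_line = I² R_line = (18.76)² × 0.0881 = 30.99 W
P_source = P_load + P_line = 347.0 + 30.99 = 378.0 W
η = P_load / P_source = 347.0 / 378.0 = 0.9180

91.8 %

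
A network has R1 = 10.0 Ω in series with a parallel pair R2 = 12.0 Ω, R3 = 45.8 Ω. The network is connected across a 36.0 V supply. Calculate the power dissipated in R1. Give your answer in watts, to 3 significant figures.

34.1 W

Collapse R2‖R3 to a single equivalent, reducing the network to two series elements.
R_p = (12.0×45.8)/(12.0+45.8) = 9.509 Ω
R_total = 10.0 + 9.509 = 19.51 Ω
I = V / R_total = 36.0 / 19.51 = 1.845 A
All the current flows through R1; use P = I²R.
P_R1 = (1.845)² × 10.0 = 34.05 W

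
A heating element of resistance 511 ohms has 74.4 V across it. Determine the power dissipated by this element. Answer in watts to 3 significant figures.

Voltage and resistance are given, so P = V²/R is the one-step route.
P = (74.4 V)² / 511 Ω = 10.83 W

10.8 W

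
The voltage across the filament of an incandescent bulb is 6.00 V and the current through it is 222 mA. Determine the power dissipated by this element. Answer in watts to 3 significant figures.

Both the voltage across and the current through the element are known, so P = V I applies directly.
P = 6.00 V × 0.2220 A = 1.332 W

1.33 W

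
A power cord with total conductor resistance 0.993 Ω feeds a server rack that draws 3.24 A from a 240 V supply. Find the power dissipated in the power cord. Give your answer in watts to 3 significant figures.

10.4 W

Only the current and the line resistance are needed for the I²R loss.
The power cord carries the full 3.24 A.
P_line = I² R_line = (3.240)² × 0.993 = 10.42 W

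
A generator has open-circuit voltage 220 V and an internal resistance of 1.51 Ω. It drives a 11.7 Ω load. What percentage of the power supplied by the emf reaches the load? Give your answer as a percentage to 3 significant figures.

88.6 %

η = P_load/(P_load+P_int) = I²R/(I²R+I²r) = R/(R+r) — the I² cancels for series elements.
η = R / (R + r) = 11.7 / (11.7 + 1.51) = 0.8857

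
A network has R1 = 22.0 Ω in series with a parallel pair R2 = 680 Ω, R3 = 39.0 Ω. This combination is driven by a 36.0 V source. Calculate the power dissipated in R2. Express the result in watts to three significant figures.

0.748 W

Collapse R2‖R3 to a single equivalent, reducing the network to two series elements.
R_p = (680×39.0)/(680+39.0) = 36.88 Ω
R_total = 22.0 + 36.88 = 58.88 Ω
I = V / R_total = 36.0 / 58.88 = 0.6114 A
Voltage across the parallel pair: V_p = I × R_p = 0.6114 × 36.88 = 22.55 V
R2 sees V_p directly, so P = V_p² / R2.
P_R2 = (22.55)² / 680 = 0.7478 W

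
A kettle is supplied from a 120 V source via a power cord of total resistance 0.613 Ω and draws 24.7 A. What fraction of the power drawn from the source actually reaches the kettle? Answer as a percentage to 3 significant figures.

The power cord carries the full 24.7 A.
P_line = I² R_line = (24.70)² × 0.613 = 374.0 W
P_source = V I = 120 × 24.70 = 2964 W; P_load = 2590 W
η = P_load / P_source = 2590 / 2964 = 0.8738

87.4 %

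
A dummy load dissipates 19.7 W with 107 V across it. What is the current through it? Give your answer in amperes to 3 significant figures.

Rearranging the power relation for the two known quantities gives I = P / V.
I = 19.7 / 107 = 0.1841 A

0.184 A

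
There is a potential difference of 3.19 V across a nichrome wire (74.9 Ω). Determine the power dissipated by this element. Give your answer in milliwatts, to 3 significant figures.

V and R are stated; P = V²/R avoids computing the current.
P = (3.19 V)² / 74.9 Ω = 0.1359 W

136 mW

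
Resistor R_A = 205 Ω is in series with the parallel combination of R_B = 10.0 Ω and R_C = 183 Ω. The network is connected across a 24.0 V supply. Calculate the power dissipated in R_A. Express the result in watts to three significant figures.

2.57 W

Replace R_B and R_C with their parallel equivalent so the circuit becomes R_A in series with R_p.
R_p = (10.0×183)/(10.0+183) = 9.482 Ω
R_total = 205 + 9.482 = 214.5 Ω
I = V / R_total = 24.0 / 214.5 = 0.1119 A
All the current flows through R_A; use P = I²R.
P_R_A = (0.1119)² × 205 = 2.567 W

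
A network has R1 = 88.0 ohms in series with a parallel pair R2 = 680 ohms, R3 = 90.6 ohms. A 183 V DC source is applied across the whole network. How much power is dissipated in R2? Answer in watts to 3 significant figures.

11.2 W

First combine the parallel branches into one equivalent R_p, then R1 + R_p is a series pair.
R_p = (680×90.6)/(680+90.6) = 79.95 Ω
R_total = 88.0 + 79.95 = 167.9 Ω
I = V / R_total = 183 / 167.9 = 1.090 A
Voltage across the parallel pair: V_p = I × R_p = 1.090 × 79.95 = 87.11 V
With V_p across R2, its power is V_p²/R2.
P_R2 = (87.11)² / 680 = 11.16 W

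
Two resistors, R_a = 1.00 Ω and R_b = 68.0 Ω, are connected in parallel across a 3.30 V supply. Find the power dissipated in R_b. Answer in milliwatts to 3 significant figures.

R_b sits directly across the source, so P = V²/R with V = 3.30 V.
P_R_b = V² / R_b = (3.30)² / 68.0 Ω = 0.1601 W

160 mW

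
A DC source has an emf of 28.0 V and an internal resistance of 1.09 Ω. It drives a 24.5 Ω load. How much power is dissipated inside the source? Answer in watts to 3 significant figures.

r is in series with the load, so it carries the full circuit current — the loss in it is I²r.
I = ε / (r + R) = 28.0 / (1.09 + 24.5) = 1.094 A
P_int = I² r = (1.094)² × 1.09 = 1.305 W

1.30 W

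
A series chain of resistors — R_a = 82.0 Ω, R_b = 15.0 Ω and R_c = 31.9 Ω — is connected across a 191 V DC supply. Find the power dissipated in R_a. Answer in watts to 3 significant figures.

The current is common to all series resistors; compute it, then apply P = I²R for the target.
R_total = 82.0 + 15.0 + 31.9 = 128.9 Ω
I = V / R_total = 191 / 128.9 = 1.482 A
P_R_a = I² × R_a = (1.482)² × 82.0 = 180.0 W

180 W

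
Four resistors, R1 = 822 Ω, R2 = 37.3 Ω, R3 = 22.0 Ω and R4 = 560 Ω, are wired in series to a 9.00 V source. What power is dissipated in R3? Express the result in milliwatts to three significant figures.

0.858 mW

Since the resistors are in series they all carry the loop current I = V/R_total; the power in any one is I²R.
R_total = 822 + 37.3 + 22.0 + 560 = 1441 Ω
I = V / R_total = 9.00 / 1441 = 0.006244 A
P_R3 = I² × R3 = (0.006244)² × 22.0 = 0.0008578 W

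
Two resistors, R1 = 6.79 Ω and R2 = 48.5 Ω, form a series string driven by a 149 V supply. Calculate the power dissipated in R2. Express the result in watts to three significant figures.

352 W

In a series string the same current flows through every resistor — find that current, then P = I²R for the one we want.
R_total = 6.79 + 48.5 = 55.29 Ω
I = V / R_total = 149 / 55.29 = 2.695 A
P_R2 = I² × R2 = (2.695)² × 48.5 = 352.2 W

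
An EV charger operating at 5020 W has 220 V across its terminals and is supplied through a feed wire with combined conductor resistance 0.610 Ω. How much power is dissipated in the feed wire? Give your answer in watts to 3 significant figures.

The feed wire and load are in series, so the same current flows in both; the loss is I²R_line.
I = P / V = 5020 / 220 = 22.82 A through the feed wire.
P_line = I² R_line = (22.82)² × 0.610 = 317.6 W

318 W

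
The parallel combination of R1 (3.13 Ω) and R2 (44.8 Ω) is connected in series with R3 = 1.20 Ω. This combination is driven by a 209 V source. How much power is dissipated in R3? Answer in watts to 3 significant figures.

3080 W

Collapse the R1‖R2 pair into one equivalent R_p; then R_p and R3 form a series string.
R_p = (3.13×44.8)/(3.13+44.8) = 2.926 Ω
R_total = R_p + 1.20 = 2.926 + 1.20 = 4.126 Ω
I = V / R_total = 209 / 4.126 = 50.66 A
R3 is the series element, so its power is I²R.
P_R3 = (50.66)² × 1.20 = 3080 W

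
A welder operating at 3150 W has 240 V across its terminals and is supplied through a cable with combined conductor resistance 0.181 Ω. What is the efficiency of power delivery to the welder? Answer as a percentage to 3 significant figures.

I = P / V = 3150 / 240 = 13.12 A through the cable.
P_line = I² R_line = (13.12)² × 0.181 = 31.18 W
P_source = P_load + P_line = 3150 + 31.18 = 3181 W
η = P_load / P_source = 3150 / 3181 = 0.9902

99.0 %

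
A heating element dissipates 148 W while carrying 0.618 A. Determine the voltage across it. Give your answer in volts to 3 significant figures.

The two known quantities fix the third via V = P / I.
V = 148 / 0.6180 = 239.5 V

239 V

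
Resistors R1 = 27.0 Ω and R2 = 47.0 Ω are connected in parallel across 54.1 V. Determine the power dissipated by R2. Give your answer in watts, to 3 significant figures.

Each parallel branch sees the full supply voltage, so P = V²/R applies directly to the target branch.
P_R2 = V² / R2 = (54.1)² / 47.0 Ω = 62.27 W

62.3 W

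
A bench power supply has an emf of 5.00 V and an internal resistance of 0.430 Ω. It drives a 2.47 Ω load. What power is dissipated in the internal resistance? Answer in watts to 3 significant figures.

1.28 W

Internal loss is I²r, with I set by the total series resistance r+R.
I = ε / (r + R) = 5.00 / (0.430 + 2.47) = 1.724 A
P_int = I² r = (1.724)² × 0.430 = 1.278 W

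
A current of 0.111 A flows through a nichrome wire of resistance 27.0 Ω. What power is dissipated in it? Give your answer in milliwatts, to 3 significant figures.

The current through and the resistance of the element are both given; use P = I²R.
P = (0.1110 A)² × 27.0 Ω = 0.3327 W

333 mW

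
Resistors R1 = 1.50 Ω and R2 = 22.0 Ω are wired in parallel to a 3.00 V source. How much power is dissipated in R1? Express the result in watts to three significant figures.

Parallel branches share the same voltage; P = V²/R gives the branch power in one step.
P_R1 = V² / R1 = (3.00)² / 1.50 Ω = 6.000 W

6.00 W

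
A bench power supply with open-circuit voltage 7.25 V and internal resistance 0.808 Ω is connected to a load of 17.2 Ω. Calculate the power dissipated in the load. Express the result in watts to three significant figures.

Find the circuit current first, then P = I²R for the load (series elements share I).
I = ε / (r + R) = 7.25 / (0.808 + 17.2) = 0.4026 A
P_load = I² R = (0.4026)² × 17.2 = 2.788 W

2.79 W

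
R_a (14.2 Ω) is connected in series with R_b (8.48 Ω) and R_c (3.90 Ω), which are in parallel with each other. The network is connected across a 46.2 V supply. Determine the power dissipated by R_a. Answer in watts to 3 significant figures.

Collapse R_b‖R_c to a single equivalent, reducing the network to two series elements.
R_p = (8.48×3.90)/(8.48+3.90) = 2.671 Ω
R_total = 14.2 + 2.671 = 16.87 Ω
I = V / R_total = 46.2 / 16.87 = 2.738 A
The full supply current passes through R_a: P = I²R.
P_R_a = (2.738)² × 14.2 = 106.5 W

106 W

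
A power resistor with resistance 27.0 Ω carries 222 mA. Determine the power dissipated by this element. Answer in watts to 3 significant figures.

1.33 W

The current through and the resistance of the element are both given; use P = I²R.
P = (0.2220 A)² × 27.0 Ω = 1.331 W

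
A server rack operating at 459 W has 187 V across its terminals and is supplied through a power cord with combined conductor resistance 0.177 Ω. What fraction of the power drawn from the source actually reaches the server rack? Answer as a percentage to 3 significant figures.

99.8 %

I = P / V = 459 / 187 = 2.455 A through the power cord.
P_line = I² R_line = (2.455)² × 0.177 = 1.066 W
P_source = P_load + P_line = 459.0 + 1.066 = 460.1 W
η = P_load / P_source = 459.0 / 460.1 = 0.9977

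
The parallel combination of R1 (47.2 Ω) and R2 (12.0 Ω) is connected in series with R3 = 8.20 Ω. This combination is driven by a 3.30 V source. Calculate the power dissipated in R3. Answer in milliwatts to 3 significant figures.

First find R_p for the parallel pair, then treat R_p + R3 as a series loop.
R_p = (47.2×12.0)/(47.2+12.0) = 9.568 Ω
R_total = R_p + 8.20 = 9.568 + 8.20 = 17.77 Ω
I = V / R_total = 3.30 / 17.77 = 0.1857 A
All the supply current flows through R3; use P = I²R3.
P_R3 = (0.1857)² × 8.20 = 0.2829 W

283 mW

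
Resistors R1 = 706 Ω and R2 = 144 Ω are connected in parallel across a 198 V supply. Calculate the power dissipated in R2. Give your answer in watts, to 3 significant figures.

272 W

R2 sits directly across the source, so P = V²/R with V = 198 V.
P_R2 = V² / R2 = (198)² / 144 Ω = 272.2 W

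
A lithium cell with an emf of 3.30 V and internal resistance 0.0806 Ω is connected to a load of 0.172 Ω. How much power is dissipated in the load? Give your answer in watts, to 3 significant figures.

The internal resistance and the load are in series, so the same I flows through both; get I from ε/(r+R), then I²R for the load.
I = ε / (r + R) = 3.30 / (0.0806 + 0.172) = 13.06 A
P_load = I² R = (13.06)² × 0.172 = 29.36 W

29.4 W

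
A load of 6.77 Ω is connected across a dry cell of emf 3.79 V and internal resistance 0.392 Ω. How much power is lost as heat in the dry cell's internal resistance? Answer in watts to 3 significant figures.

0.110 W

The source's internal resistance is just another series element carrying I; its dissipation is I²r.
I = ε / (r + R) = 3.79 / (0.392 + 6.77) = 0.5292 A
P_int = I² r = (0.5292)² × 0.392 = 0.1098 W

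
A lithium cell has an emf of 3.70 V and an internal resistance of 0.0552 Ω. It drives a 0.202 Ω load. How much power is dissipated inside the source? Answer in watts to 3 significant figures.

11.4 W

r is in series with the load, so it carries the full circuit current — the loss in it is I²r.
I = ε / (r + R) = 3.70 / (0.0552 + 0.202) = 14.39 A
P_int = I² r = (14.39)² × 0.0552 = 11.42 W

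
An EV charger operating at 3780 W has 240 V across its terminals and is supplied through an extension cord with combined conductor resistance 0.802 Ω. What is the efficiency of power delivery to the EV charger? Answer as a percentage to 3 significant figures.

95.0 %

I = P / V = 3780 / 240 = 15.75 A through the extension cord.
P_line = I² R_line = (15.75)² × 0.802 = 198.9 W
P_source = P_load + P_line = 3780 + 198.9 = 3979 W
η = P_load / P_source = 3780 / 3979 = 0.9500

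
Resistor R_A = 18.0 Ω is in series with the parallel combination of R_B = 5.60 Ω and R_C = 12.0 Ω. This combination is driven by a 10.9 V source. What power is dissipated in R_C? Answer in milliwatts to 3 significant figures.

303 mW

Replace R_B and R_C with their parallel equivalent so the circuit becomes R_A in series with R_p.
R_p = (5.60×12.0)/(5.60+12.0) = 3.818 Ω
R_total = 18.0 + 3.818 = 21.82 Ω
I = V / R_total = 10.9 / 21.82 = 0.4996 A
Voltage across the parallel pair: V_p = I × R_p = 0.4996 × 3.818 = 1.907 V
R_C is across V_p, so use P = V²/R for that branch.
P_R_C = (1.907)² / 12.0 = 0.3032 W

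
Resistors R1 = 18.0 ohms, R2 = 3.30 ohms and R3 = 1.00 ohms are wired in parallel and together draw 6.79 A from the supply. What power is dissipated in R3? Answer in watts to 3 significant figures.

Parallel branches share V, not I — compute V via R_eq, then use V²/R for the target branch.
1/R_eq = 1/18.0 + 1/3.30 + 1/1.00 ⇒ R_eq = 0.7361 Ω
V = I_total × R_eq = 6.790 × 0.7361 = 4.998 V
P_R3 = V² / R3 = (4.998)² / 1.00 = 24.98 W

25.0 W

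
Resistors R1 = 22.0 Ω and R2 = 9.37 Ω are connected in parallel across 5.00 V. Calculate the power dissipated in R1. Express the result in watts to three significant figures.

1.14 W

Each parallel branch sees the full supply voltage, so P = V²/R applies directly to the target branch.
P_R1 = V² / R1 = (5.00)² / 22.0 Ω = 1.136 W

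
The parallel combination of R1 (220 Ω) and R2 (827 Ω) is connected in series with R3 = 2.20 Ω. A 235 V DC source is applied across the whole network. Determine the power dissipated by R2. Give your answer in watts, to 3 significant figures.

65.1 W

First find R_p for the parallel pair, then treat R_p + R3 as a series loop.
R_p = (220×827)/(220+827) = 173.8 Ω
R_total = R_p + 2.20 = 173.8 + 2.20 = 176.0 Ω
I = V / R_total = 235 / 176.0 = 1.335 A
Voltage across the parallel pair: V_p = I × R_p = 1.335 × 173.8 = 232.1 V
R2 sits across V_p; its power is V_p²/R.
P_R2 = (232.1)² / 827 = 65.12 W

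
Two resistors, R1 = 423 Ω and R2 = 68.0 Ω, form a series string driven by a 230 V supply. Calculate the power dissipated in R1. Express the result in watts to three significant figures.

Series elements share the same current, so find I first, then use P = I²R.
R_total = 423 + 68.0 = 491.0 Ω
I = V / R_total = 230 / 491.0 = 0.4684 A
P_R1 = I² × R1 = (0.4684)² × 423 = 92.82 W

92.8 W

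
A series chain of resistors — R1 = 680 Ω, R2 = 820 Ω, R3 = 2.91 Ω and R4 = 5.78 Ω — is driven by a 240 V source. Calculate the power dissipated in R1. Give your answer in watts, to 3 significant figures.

17.2 W

Series elements share the same current, so find I first, then use P = I²R.
R_total = 680 + 820 + 2.91 + 5.78 = 1509 Ω
I = V / R_total = 240 / 1509 = 0.1591 A
P_R1 = I² × R1 = (0.1591)² × 680 = 17.21 W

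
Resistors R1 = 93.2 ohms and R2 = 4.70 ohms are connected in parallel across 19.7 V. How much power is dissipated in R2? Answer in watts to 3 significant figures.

82.6 W

Every branch has 19.7 V across it, so for R2 the power is simply V²/R.
P_R2 = V² / R2 = (19.7)² / 4.70 Ω = 82.57 W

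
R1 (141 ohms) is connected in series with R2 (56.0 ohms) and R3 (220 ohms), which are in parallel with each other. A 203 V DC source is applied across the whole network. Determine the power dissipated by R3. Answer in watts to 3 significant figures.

Collapse R2‖R3 to a single equivalent, reducing the network to two series elements.
R_p = (56.0×220)/(56.0+220) = 44.64 Ω
R_total = 141 + 44.64 = 185.6 Ω
I = V / R_total = 203 / 185.6 = 1.094 A
Voltage across the parallel pair: V_p = I × R_p = 1.094 × 44.64 = 48.81 V
R3 sees V_p directly, so P = V_p² / R3.
P_R3 = (48.81)² / 220 = 10.83 W

10.8 W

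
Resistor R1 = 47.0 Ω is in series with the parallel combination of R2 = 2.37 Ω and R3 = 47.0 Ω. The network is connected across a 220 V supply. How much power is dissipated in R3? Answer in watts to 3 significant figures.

Reduce the parallel pair to R_p first; the network is then a simple series string.
R_p = (2.37×47.0)/(2.37+47.0) = 2.256 Ω
R_total = 47.0 + 2.256 = 49.26 Ω
I = V / R_total = 220 / 49.26 = 4.466 A
Voltage across the parallel pair: V_p = I × R_p = 4.466 × 2.256 = 10.08 V
R3 is across V_p, so use P = V²/R for that branch.
P_R3 = (10.08)² / 47.0 = 2.161 W

2.16 W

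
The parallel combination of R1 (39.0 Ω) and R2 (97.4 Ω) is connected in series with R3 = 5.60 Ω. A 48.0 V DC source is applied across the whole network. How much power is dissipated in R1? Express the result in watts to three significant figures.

First find R_p for the parallel pair, then treat R_p + R3 as a series loop.
R_p = (39.0×97.4)/(39.0+97.4) = 27.85 Ω
R_total = R_p + 5.60 = 27.85 + 5.60 = 33.45 Ω
I = V / R_total = 48.0 / 33.45 = 1.435 A
Voltage across the parallel pair: V_p = I × R_p = 1.435 × 27.85 = 39.96 V
R1 has V_p across it, so P = V_p²/R1.
P_R1 = (39.96)² / 39.0 = 40.95 W

41.0 W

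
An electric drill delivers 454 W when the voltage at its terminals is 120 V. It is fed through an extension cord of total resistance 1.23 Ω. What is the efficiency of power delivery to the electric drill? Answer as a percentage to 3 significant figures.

I = P / V = 454 / 120 = 3.783 A through the extension cord.
P_line = I² R_line = (3.783)² × 1.23 = 17.61 W
P_source = P_load + P_line = 454.0 + 17.61 = 471.6 W
η = P_load / P_source = 454.0 / 471.6 = 0.9627

96.3 %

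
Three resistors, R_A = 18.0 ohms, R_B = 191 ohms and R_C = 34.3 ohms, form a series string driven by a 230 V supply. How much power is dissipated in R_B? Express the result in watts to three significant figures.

171 W

Series elements share the same current, so find I first, then use P = I²R.
R_total = 18.0 + 191 + 34.3 = 243.3 Ω
I = V / R_total = 230 / 243.3 = 0.9453 A
P_R_B = I² × R_B = (0.9453)² × 191 = 170.7 W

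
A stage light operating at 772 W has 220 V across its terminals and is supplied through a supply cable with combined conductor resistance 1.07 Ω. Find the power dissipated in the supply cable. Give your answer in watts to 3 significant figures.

13.2 W

The supply cable and load are in series, so the same current flows in both; the loss is I²R_line.
I = P / V = 772 / 220 = 3.509 A through the supply cable.
P_line = I² R_line = (3.509)² × 1.07 = 13.18 W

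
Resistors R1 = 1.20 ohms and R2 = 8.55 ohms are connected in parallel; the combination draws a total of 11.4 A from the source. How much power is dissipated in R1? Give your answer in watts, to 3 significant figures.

120 W

Only the total current is stated, so first find the parallel equivalent to get the voltage across the combination.
1/R_eq = 1/1.20 + 1/8.55 ⇒ R_eq = 1.052 Ω
V = I_total × R_eq = 11.40 × 1.052 = 12.00 V
P_R1 = V² / R1 = (12.00)² / 1.20 = 119.9 W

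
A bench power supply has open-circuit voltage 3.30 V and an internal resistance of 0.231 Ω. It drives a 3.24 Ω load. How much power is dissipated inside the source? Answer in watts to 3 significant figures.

Internal loss is I²r, with I set by the total series resistance r+R.
I = ε / (r + R) = 3.30 / (0.231 + 3.24) = 0.9507 A
P_int = I² r = (0.9507)² × 0.231 = 0.2088 W

0.209 W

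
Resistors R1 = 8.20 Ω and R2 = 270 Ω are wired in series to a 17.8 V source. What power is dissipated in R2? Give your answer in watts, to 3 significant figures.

1.11 W

The current is common to all series resistors; compute it, then apply P = I²R for the target.
R_total = 8.20 + 270 = 278.2 Ω
I = V / R_total = 17.8 / 278.2 = 0.06398 A
P_R2 = I² × R2 = (0.06398)² × 270 = 1.105 W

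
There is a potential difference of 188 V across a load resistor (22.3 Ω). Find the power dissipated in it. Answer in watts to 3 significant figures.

We know the drop across the element and its resistance — P = V²/R, one step.
P = (188 V)² / 22.3 Ω = 1585 W

1580 W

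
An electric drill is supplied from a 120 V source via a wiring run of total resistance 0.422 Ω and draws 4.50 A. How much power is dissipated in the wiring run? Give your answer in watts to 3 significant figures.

The wiring run is a series resistance carrying the load current; its dissipation is I²R_line.
The wiring run carries the full 4.50 A.
P_line = I² R_line = (4.500)² × 0.422 = 8.546 W

8.55 W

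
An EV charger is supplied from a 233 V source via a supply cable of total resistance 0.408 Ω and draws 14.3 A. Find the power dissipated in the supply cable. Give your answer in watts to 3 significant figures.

Only the current and the line resistance are needed for the I²R loss.
The supply cable carries the full 14.3 A.
P_line = I² R_line = (14.30)² × 0.408 = 83.43 W

83.4 W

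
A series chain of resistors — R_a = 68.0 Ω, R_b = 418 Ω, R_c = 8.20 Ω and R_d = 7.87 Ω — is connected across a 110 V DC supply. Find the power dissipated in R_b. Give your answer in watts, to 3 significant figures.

Series elements share the same current, so find I first, then use P = I²R.
R_total = 68.0 + 418 + 8.20 + 7.87 = 502.1 Ω
I = V / R_total = 110 / 502.1 = 0.2191 A
P_R_b = I² × R_b = (0.2191)² × 418 = 20.06 W

20.1 W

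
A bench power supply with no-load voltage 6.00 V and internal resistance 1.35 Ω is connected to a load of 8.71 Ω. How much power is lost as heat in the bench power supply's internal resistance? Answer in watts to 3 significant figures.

The source's internal resistance is just another series element carrying I; its dissipation is I²r.
I = ε / (r + R) = 6.00 / (1.35 + 8.71) = 0.5964 A
P_int = I² r = (0.5964)² × 1.35 = 0.4802 W

0.480 W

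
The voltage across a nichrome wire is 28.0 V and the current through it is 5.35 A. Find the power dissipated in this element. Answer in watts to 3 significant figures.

Both the voltage across and the current through the element are known, so P = V I applies directly.
P = 28.0 V × 5.350 A = 149.8 W

150 W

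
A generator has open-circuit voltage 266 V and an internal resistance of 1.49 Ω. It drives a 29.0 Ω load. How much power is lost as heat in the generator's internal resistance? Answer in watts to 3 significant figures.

The source's internal resistance is just another series element carrying I; its dissipation is I²r.
I = ε / (r + R) = 266 / (1.49 + 29.0) = 8.724 A
P_int = I² r = (8.724)² × 1.49 = 113.4 W

113 W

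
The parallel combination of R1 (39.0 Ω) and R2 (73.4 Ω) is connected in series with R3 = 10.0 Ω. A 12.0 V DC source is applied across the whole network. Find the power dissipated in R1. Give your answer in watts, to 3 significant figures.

Reduce the parallel combination to a single R_p; the circuit then becomes R_p in series with the remaining resistor.
R_p = (39.0×73.4)/(39.0+73.4) = 25.47 Ω
R_total = R_p + 10.0 = 25.47 + 10.0 = 35.47 Ω
I = V / R_total = 12.0 / 35.47 = 0.3383 A
Voltage across the parallel pair: V_p = I × R_p = 0.3383 × 25.47 = 8.617 V
R1 sits across V_p; its power is V_p²/R.
P_R1 = (8.617)² / 39.0 = 1.904 W

1.90 W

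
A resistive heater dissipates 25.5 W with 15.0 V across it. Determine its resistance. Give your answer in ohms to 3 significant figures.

The two known quantities fix the third via R = V² / P.
R = (15.0)² / 25.5 = 8.824 Ω

8.82 Ω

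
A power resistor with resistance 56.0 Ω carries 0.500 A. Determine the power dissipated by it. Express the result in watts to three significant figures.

14.0 W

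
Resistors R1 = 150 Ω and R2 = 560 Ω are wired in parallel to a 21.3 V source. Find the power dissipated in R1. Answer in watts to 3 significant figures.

R1 sits directly across the source, so P = V²/R with V = 21.3 V.
P_R1 = V² / R1 = (21.3)² / 150 Ω = 3.025 W

3.02 W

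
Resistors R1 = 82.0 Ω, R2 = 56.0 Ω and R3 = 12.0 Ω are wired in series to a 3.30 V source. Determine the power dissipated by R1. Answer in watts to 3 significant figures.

Since the resistors are in series they all carry the loop current I = V/R_total; the power in any one is I²R.
R_total = 82.0 + 56.0 + 12.0 = 150.0 Ω
I = V / R_total = 3.30 / 150.0 = 0.02200 A
P_R1 = I² × R1 = (0.02200)² × 82.0 = 0.03969 W

0.0397 W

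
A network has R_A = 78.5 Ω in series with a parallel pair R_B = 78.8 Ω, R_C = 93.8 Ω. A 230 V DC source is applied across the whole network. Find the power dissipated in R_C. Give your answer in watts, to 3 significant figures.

70.3 W

First combine the parallel branches into one equivalent R_p, then R_A + R_p is a series pair.
R_p = (78.8×93.8)/(78.8+93.8) = 42.82 Ω
R_total = 78.5 + 42.82 = 121.3 Ω
I = V / R_total = 230 / 121.3 = 1.896 A
Voltage across the parallel pair: V_p = I × R_p = 1.896 × 42.82 = 81.18 V
R_C sees V_p directly, so P = V_p² / R_C.
P_R_C = (81.18)² / 93.8 = 70.26 W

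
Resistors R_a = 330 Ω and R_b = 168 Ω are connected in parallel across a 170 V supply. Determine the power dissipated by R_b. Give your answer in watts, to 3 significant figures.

Each parallel branch sees the full supply voltage, so P = V²/R applies directly to the target branch.
P_R_b = V² / R_b = (170)² / 168 Ω = 172.0 W

172 W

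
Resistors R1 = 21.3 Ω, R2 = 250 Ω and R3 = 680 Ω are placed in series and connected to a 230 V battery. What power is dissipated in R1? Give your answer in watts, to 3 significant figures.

1.25 W

Every series element carries the same I. Get I from the total resistance, then P = I² × R1.
R_total = 21.3 + 250 + 680 = 951.3 Ω
I = V / R_total = 230 / 951.3 = 0.2418 A
P_R1 = I² × R1 = (0.2418)² × 21.3 = 1.245 W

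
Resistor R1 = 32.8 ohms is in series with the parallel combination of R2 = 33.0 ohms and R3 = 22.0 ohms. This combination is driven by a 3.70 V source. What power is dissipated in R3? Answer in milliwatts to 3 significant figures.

51.2 mW

Reduce the parallel pair to R_p first; the network is then a simple series string.
R_p = (33.0×22.0)/(33.0+22.0) = 13.20 Ω
R_total = 32.8 + 13.20 = 46.00 Ω
I = V / R_total = 3.70 / 46.00 = 0.08043 A
Voltage across the parallel pair: V_p = I × R_p = 0.08043 × 13.20 = 1.062 V
R3 is across V_p, so use P = V²/R for that branch.
P_R3 = (1.062)² / 22.0 = 0.05124 W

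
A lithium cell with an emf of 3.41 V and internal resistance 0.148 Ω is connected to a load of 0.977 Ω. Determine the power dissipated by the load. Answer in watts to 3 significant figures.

The internal resistance and the load are in series, so the same I flows through both; get I from ε/(r+R), then I²R for the load.
I = ε / (r + R) = 3.41 / (0.148 + 0.977) = 3.031 A
P_load = I² R = (3.031)² × 0.977 = 8.976 W

8.98 W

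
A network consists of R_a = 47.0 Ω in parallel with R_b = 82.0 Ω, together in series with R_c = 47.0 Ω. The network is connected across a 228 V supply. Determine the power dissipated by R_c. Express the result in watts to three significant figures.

413 W

Reduce the parallel combination to a single R_p; the circuit then becomes R_p in series with the remaining resistor.
R_p = (47.0×82.0)/(47.0+82.0) = 29.88 Ω
R_total = R_p + 47.0 = 29.88 + 47.0 = 76.88 Ω
I = V / R_total = 228 / 76.88 = 2.966 A
All the supply current flows through R_c; use P = I²R_c.
P_R_c = (2.966)² × 47.0 = 413.4 W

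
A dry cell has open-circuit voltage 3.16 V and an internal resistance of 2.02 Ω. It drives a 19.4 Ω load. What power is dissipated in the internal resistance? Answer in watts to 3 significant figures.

The internal resistance carries the same current as the load; P_int = I²r.
I = ε / (r + R) = 3.16 / (2.02 + 19.4) = 0.1475 A
P_int = I² r = (0.1475)² × 2.02 = 0.04396 W

0.0440 W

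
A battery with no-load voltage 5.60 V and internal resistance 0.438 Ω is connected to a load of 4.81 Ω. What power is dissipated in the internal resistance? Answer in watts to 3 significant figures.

The internal resistance carries the same current as the load; P_int = I²r.
I = ε / (r + R) = 5.60 / (0.438 + 4.81) = 1.067 A
P_int = I² r = (1.067)² × 0.438 = 0.4987 W

0.499 W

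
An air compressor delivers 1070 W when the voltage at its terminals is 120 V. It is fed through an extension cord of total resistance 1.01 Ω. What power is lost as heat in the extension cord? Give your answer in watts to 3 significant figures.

80.3 W

Line loss is just I²R for the cable — we know both I and R_line directly.
I = P / V = 1070 / 120 = 8.917 A through the extension cord.
P_line = I² R_line = (8.917)² × 1.01 = 80.30 W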